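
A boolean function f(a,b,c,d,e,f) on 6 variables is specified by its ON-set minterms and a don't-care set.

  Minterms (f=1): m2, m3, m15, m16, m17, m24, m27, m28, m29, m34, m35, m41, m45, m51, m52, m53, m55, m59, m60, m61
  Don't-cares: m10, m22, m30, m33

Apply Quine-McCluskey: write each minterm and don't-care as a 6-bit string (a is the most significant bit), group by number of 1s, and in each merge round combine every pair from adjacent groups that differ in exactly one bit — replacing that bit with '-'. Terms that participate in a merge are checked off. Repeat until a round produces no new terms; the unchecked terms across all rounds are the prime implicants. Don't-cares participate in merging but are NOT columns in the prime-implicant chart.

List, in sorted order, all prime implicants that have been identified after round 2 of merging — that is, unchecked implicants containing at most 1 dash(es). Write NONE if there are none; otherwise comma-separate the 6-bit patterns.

[col 0] 000010*, 000011*, 001010*, 001111, 010000*, 010001*, 010110*, 011000*, 011011*, 011100*, 011101*, 011110*, 100001*, 100010*, 100011*, 101001*, 101101*, 110011*, 110100*, 110101*, 110111*, 111011*, 111100*, 111101*
[col 1] -00010*, -00011*, -11011, -11100*, -11101*, 00-010, 00001-*, 01-000, 01-110, 01000-, 011-00, 0111-0, 01110-*, 1-0011, 1-1101, 10-001, 1000-1, 10001-*, 101-01, 11-011, 11-100*, 11-101*, 110-11, 1101-1, 11010-*, 11110-*
[col 2] -0001-, -1110-, 11-10-
Prime implicants: -0001-, -11011, -1110-, 00-010, 001111, 01-000, 01-110, 01000-, 011-00, 0111-0, 1-0011, 1-1101, 10-001, 1000-1, 101-01, 11-011, 11-10-, 110-11, 1101-1

-11011, 00-010, 001111, 01-000, 01-110, 01000-, 011-00, 0111-0, 1-0011, 1-1101, 10-001, 1000-1, 101-01, 11-011, 110-11, 1101-1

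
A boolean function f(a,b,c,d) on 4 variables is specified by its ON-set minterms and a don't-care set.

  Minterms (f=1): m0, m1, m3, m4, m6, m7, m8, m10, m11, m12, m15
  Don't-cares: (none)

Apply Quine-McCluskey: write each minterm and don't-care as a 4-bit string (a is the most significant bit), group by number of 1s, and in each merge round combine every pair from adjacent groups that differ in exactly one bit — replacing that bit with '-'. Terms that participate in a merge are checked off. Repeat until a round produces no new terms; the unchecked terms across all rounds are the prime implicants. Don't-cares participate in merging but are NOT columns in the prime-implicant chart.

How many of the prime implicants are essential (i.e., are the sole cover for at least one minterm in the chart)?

2

size-2^0 implicants → 0000(✓)  0001(✓)  0011(✓)  0100(✓)  0110(✓)  0111(✓)  1000(✓)  1010(✓)  1011(✓)  1100(✓)  1111(✓)
size-2^1 implicants → -000(✓)  -011(✓)  -100(✓)  -111(✓)  0-00(✓)  0-11(✓)  00-1  000-  01-0  011-  1-00(✓)  1-11(✓)  10-0  101-
size-2^2 implicants → --00  --11
Unchecked terms (primes): --00, --11, 00-1, 000-, 01-0, 011-, 10-0, 101-
Minterm coverage:
  m0 ⊆ --00,000-
  m1 ⊆ 00-1,000-
  m3 ⊆ --11,00-1
  m4 ⊆ --00,01-0
  m6 ⊆ 01-0,011-
  m7 ⊆ --11,011-
  m8 ⊆ --00,10-0
  m10 ⊆ 10-0,101-
  m11 ⊆ --11,101-
  m12 ⊆ --00 [E]
  m15 ⊆ --11 [E]
E = {--00, --11}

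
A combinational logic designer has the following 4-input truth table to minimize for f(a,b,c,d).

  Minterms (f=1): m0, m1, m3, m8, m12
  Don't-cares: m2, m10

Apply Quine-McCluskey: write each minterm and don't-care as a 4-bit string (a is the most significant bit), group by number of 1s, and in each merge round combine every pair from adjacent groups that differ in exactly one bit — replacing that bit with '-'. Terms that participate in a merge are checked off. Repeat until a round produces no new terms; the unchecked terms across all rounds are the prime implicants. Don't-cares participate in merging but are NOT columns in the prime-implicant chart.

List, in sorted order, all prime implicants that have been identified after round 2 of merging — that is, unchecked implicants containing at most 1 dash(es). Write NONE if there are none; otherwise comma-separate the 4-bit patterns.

size-2^0 implicants → 0000(✓)  0001(✓)  0010(✓)  0011(✓)  1000(✓)  1010(✓)  1100(✓)
size-2^1 implicants → -000(✓)  -010(✓)  00-0(✓)  00-1(✓)  000-(✓)  001-(✓)  1-00  10-0(✓)
size-2^2 implicants → -0-0  00--
Unchecked terms (primes): -0-0, 00--, 1-00

1-00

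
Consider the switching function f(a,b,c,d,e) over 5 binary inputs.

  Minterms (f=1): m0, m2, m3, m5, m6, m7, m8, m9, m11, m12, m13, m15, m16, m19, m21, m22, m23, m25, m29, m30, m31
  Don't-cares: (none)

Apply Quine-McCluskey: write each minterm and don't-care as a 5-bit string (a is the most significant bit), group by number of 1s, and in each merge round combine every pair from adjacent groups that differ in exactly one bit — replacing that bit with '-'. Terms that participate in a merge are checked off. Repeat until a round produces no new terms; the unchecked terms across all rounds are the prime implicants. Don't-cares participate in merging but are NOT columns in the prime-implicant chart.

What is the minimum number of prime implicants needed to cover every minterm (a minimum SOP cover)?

8

Round 0: 00000✓ 00010✓ 00011✓ 00101✓ 00110✓ 00111✓ 01000✓ 01001✓ 01011✓ 01100✓ 01101✓ 01111✓ 10000✓ 10011✓ 10101✓ 10110✓ 10111✓ 11001✓ 11101✓ 11110✓ 11111✓
Round 1: -0000 -0011✓ -0101✓ -0110✓ -0111✓ -1001✓ -1101✓ -1111✓ 0-000 0-011✓ 0-101✓ 0-111✓ 00-10✓ 00-11✓ 000-0 0001-✓ 001-1✓ 0011-✓ 01-00✓ 01-01✓ 01-11✓ 010-1✓ 0100-✓ 011-1✓ 0110-✓ 1-101✓ 1-110✓ 1-111✓ 10-11✓ 101-1✓ 1011-✓ 11-01✓ 111-1✓ 1111-✓
Round 2: --101✓ --111✓ -0-11 -01-1✓ -011- -1-01 -11-1✓ 0--11 0-1-1✓ 00-1- 01--1 01-0- 1-1-1✓ 1-11-
Round 3: --1-1
PIs = {--1-1, -0-11, -0000, -011-, -1-01, 0--11, 0-000, 00-1-, 000-0, 01--1, 01-0-, 1-11-}
Coverage chart:
  m0: -0000,0-000,000-0
  m2: 00-1-,000-0
  m3: -0-11,0--11,00-1-
  m5: --1-1 ←essential
  m6: -011-,00-1-
  m7: --1-1,-0-11,-011-,0--11,00-1-
  m8: 0-000,01-0-
  m9: -1-01,01--1,01-0-
  m11: 0--11,01--1
  m12: 01-0- ←essential
  m13: --1-1,-1-01,01--1,01-0-
  m15: --1-1,0--11,01--1
  m16: -0000 ←essential
  m19: -0-11 ←essential
  m21: --1-1 ←essential
  m22: -011-,1-11-
  m23: --1-1,-0-11,-011-,1-11-
  m25: -1-01 ←essential
  m29: --1-1,-1-01
  m30: 1-11- ←essential
  m31: --1-1,1-11-
Essential: --1-1, -0-11, -0000, -1-01, 01-0-, 1-11-
Petrick residual → 0--11, 00-1-
Min cover (8 terms): ce + b'de + b'c'd'e' + bd'e + a'de + a'b'd + a'bd' + acd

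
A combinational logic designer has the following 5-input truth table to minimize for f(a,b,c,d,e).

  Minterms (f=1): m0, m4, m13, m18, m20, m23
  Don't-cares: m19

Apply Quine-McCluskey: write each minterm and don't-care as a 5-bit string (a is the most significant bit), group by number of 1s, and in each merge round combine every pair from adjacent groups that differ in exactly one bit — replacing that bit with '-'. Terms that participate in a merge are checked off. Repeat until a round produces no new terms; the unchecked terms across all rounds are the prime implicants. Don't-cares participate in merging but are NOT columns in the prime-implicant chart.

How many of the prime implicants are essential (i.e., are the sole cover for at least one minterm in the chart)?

5

Round 0: 00000✓ 00100✓ 01101 10010✓ 10011✓ 10100✓ 10111✓
Round 1: -0100 00-00 10-11 1001-
PIs = {-0100, 00-00, 01101, 10-11, 1001-}
Coverage chart:
  m0: 00-00 ←essential
  m4: -0100,00-00
  m13: 01101 ←essential
  m18: 1001- ←essential
  m20: -0100 ←essential
  m23: 10-11 ←essential
Essential: -0100, 00-00, 01101, 10-11, 1001-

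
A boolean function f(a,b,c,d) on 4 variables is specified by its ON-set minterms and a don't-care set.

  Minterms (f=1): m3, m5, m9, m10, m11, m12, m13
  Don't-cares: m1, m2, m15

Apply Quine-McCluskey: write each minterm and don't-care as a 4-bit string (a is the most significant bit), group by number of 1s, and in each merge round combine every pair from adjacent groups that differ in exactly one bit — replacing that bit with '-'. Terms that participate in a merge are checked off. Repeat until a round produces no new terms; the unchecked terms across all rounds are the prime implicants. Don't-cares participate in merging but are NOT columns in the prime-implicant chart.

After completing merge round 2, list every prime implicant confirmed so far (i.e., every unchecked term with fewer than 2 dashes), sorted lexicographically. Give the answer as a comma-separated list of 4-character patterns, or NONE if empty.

110-

[col 0] 0001*, 0010*, 0011*, 0101*, 1001*, 1010*, 1011*, 1100*, 1101*, 1111*
[col 1] -001*, -010*, -011*, -101*, 0-01*, 00-1*, 001-*, 1-01*, 1-11*, 10-1*, 101-*, 11-1*, 110-
[col 2] --01, -0-1, -01-, 1--1
Prime implicants: --01, -0-1, -01-, 1--1, 110-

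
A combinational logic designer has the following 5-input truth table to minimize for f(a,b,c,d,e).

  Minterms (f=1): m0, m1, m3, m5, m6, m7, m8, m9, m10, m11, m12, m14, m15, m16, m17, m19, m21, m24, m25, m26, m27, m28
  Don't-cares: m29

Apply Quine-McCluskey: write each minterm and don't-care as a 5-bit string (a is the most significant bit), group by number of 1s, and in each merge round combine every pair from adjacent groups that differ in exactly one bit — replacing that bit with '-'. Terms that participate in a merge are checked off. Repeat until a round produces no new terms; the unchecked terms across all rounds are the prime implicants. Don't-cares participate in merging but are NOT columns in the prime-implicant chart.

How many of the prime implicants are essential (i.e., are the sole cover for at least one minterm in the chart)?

size-2^0 implicants → 00000(✓)  00001(✓)  00011(✓)  00101(✓)  00110(✓)  00111(✓)  01000(✓)  01001(✓)  01010(✓)  01011(✓)  01100(✓)  01110(✓)  01111(✓)  10000(✓)  10001(✓)  10011(✓)  10101(✓)  11000(✓)  11001(✓)  11010(✓)  11011(✓)  11100(✓)  11101(✓)
size-2^1 implicants → -0000(✓)  -0001(✓)  -0011(✓)  -0101(✓)  -1000(✓)  -1001(✓)  -1010(✓)  -1011(✓)  -1100(✓)  0-000(✓)  0-001(✓)  0-011(✓)  0-110(✓)  0-111(✓)  00-01(✓)  00-11(✓)  000-1(✓)  0000-(✓)  001-1(✓)  0011-(✓)  01-00(✓)  01-10(✓)  01-11(✓)  010-0(✓)  010-1(✓)  0100-(✓)  0101-(✓)  011-0(✓)  0111-(✓)  1-000(✓)  1-001(✓)  1-011(✓)  1-101(✓)  10-01(✓)  100-1(✓)  1000-(✓)  11-00(✓)  11-01(✓)  110-0(✓)  110-1(✓)  1100-(✓)  1101-(✓)  1110-(✓)
size-2^2 implicants → --000(✓)  --001(✓)  --011(✓)  -0-01  -00-1(✓)  -000-(✓)  -1-00  -10-0(✓)  -10-1(✓)  -100-(✓)  -101-(✓)  0--11  0-0-1(✓)  0-00-(✓)  0-11-  00--1  01--0  01-1-  010--(✓)  1--01  1-0-1(✓)  1-00-(✓)  11-0-  110--(✓)
size-2^3 implicants → --0-1  --00-  -10--
Unchecked terms (primes): --0-1, --00-, -0-01, -1-00, -10--, 0--11, 0-11-, 00--1, 01--0, 01-1-, 1--01, 11-0-
Minterm coverage:
  m0 ⊆ --00- [E]
  m1 ⊆ --0-1,--00-,-0-01,00--1
  m3 ⊆ --0-1,0--11,00--1
  m5 ⊆ -0-01,00--1
  m6 ⊆ 0-11- [E]
  m7 ⊆ 0--11,0-11-,00--1
  m8 ⊆ --00-,-1-00,-10--,01--0
  m9 ⊆ --0-1,--00-,-10--
  m10 ⊆ -10--,01--0,01-1-
  m11 ⊆ --0-1,-10--,0--11,01-1-
  m12 ⊆ -1-00,01--0
  m14 ⊆ 0-11-,01--0,01-1-
  m15 ⊆ 0--11,0-11-,01-1-
  m16 ⊆ --00- [E]
  m17 ⊆ --0-1,--00-,-0-01,1--01
  m19 ⊆ --0-1 [E]
  m21 ⊆ -0-01,1--01
  m24 ⊆ --00-,-1-00,-10--,11-0-
  m25 ⊆ --0-1,--00-,-10--,1--01,11-0-
  m26 ⊆ -10-- [E]
  m27 ⊆ --0-1,-10--
  m28 ⊆ -1-00,11-0-
E = {--0-1, --00-, -10--, 0-11-}

4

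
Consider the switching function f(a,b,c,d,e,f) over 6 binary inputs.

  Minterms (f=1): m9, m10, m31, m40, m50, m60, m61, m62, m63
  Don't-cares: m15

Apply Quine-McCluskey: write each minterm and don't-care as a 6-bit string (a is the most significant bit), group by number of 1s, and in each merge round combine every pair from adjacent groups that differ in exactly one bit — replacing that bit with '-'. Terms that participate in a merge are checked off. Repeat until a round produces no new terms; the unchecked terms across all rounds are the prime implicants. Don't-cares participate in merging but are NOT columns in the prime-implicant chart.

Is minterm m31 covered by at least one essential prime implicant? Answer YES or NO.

size-2^0 implicants → 001001  001010  001111(✓)  011111(✓)  101000  110010  111100(✓)  111101(✓)  111110(✓)  111111(✓)
size-2^1 implicants → -11111  0-1111  1111-0(✓)  1111-1(✓)  11110-(✓)  11111-(✓)
size-2^2 implicants → 1111--
Unchecked terms (primes): -11111, 0-1111, 001001, 001010, 101000, 110010, 1111--
Minterm coverage:
  m9 ⊆ 001001 [E]
  m10 ⊆ 001010 [E]
  m31 ⊆ -11111,0-1111
  m40 ⊆ 101000 [E]
  m50 ⊆ 110010 [E]
  m60 ⊆ 1111-- [E]
  m61 ⊆ 1111-- [E]
  m62 ⊆ 1111-- [E]
  m63 ⊆ -11111,1111--
E = {001001, 001010, 101000, 110010, 1111--}

NO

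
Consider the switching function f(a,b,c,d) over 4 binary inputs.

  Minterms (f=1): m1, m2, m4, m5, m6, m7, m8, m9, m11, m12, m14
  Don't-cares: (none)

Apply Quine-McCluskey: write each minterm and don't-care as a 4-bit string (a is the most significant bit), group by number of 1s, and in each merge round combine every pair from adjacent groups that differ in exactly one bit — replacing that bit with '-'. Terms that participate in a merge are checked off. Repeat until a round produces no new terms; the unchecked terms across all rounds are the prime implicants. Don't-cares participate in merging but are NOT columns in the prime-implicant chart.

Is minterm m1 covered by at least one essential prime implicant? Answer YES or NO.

NO

size-2^0 implicants → 0001(✓)  0010(✓)  0100(✓)  0101(✓)  0110(✓)  0111(✓)  1000(✓)  1001(✓)  1011(✓)  1100(✓)  1110(✓)
size-2^1 implicants → -001  -100(✓)  -110(✓)  0-01  0-10  01-0(✓)  01-1(✓)  010-(✓)  011-(✓)  1-00  10-1  100-  11-0(✓)
size-2^2 implicants → -1-0  01--
Unchecked terms (primes): -001, -1-0, 0-01, 0-10, 01--, 1-00, 10-1, 100-
Minterm coverage:
  m1 ⊆ -001,0-01
  m2 ⊆ 0-10 [E]
  m4 ⊆ -1-0,01--
  m5 ⊆ 0-01,01--
  m6 ⊆ -1-0,0-10,01--
  m7 ⊆ 01-- [E]
  m8 ⊆ 1-00,100-
  m9 ⊆ -001,10-1,100-
  m11 ⊆ 10-1 [E]
  m12 ⊆ -1-0,1-00
  m14 ⊆ -1-0 [E]
E = {-1-0, 0-10, 01--, 10-1}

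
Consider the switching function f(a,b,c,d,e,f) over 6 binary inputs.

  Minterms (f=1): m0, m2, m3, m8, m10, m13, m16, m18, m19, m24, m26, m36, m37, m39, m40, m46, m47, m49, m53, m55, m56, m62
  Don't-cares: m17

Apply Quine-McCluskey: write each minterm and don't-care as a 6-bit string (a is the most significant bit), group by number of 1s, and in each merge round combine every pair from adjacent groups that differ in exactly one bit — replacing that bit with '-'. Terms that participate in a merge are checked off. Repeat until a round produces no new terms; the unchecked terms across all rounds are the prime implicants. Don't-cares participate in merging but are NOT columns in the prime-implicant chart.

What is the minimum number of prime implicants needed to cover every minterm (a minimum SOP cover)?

9

[col 0] 000000*, 000010*, 000011*, 001000*, 001010*, 001101, 010000*, 010001*, 010010*, 010011*, 011000*, 011010*, 100100*, 100101*, 100111*, 101000*, 101110*, 101111*, 110001*, 110101*, 110111*, 111000*, 111110*
[col 1] -01000*, -10001, -11000*, 0-0000*, 0-0010*, 0-0011*, 0-1000*, 0-1010*, 00-000*, 00-010*, 0000-0*, 00001-*, 0010-0*, 01-000*, 01-010*, 0100-0*, 0100-1*, 01000-*, 01001-*, 0110-0*, 1-0101*, 1-0111*, 1-1000*, 1-1110, 10-111, 1001-1*, 10010-, 10111-, 110-01, 1101-1*
[col 2] --1000, 0--000*, 0--010*, 0-00-0*, 0-001-, 0-10-0*, 00-0-0*, 01-0-0*, 0100--, 1-01-1
[col 3] 0--0-0
Prime implicants: --1000, -10001, 0--0-0, 0-001-, 001101, 0100--, 1-01-1, 1-1110, 10-111, 10010-, 10111-, 110-01
PI chart (minterm → PIs covering it):
  0 | 0--0-0  (sole → essential)
  2 | 0--0-0,0-001-
  3 | 0-001-  (sole → essential)
  8 | --1000,0--0-0
  10 | 0--0-0  (sole → essential)
  13 | 001101  (sole → essential)
  16 | 0--0-0,0100--
  18 | 0--0-0,0-001-,0100--
  19 | 0-001-,0100--
  24 | --1000,0--0-0
  26 | 0--0-0  (sole → essential)
  36 | 10010-  (sole → essential)
  37 | 1-01-1,10010-
  39 | 1-01-1,10-111
  40 | --1000  (sole → essential)
  46 | 1-1110,10111-
  47 | 10-111,10111-
  49 | -10001,110-01
  53 | 1-01-1,110-01
  55 | 1-01-1  (sole → essential)
  56 | --1000  (sole → essential)
  62 | 1-1110  (sole → essential)
Essential prime implicants: --1000, 0--0-0, 0-001-, 001101, 1-01-1, 1-1110, 10010-
Petrick residual → -10001, 10-111
Minimum SOP uses 9 PIs: cd'e'f' + bc'd'e'f + a'd'f' + a'c'd'e + a'b'cde'f + ac'df + acdef' + ab'def + ab'c'de'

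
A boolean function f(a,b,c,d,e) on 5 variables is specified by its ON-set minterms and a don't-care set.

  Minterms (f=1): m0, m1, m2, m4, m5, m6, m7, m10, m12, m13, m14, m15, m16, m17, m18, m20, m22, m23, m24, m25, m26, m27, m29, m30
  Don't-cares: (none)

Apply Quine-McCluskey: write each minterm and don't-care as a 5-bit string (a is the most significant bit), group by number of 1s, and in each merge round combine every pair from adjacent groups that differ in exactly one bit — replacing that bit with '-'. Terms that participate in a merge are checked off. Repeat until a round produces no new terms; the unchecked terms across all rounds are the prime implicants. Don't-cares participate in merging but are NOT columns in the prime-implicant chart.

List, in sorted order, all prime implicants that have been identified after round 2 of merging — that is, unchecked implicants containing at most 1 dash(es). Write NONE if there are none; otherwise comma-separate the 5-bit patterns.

-1101, 11-01

[col 0] 00000*, 00001*, 00010*, 00100*, 00101*, 00110*, 00111*, 01010*, 01100*, 01101*, 01110*, 01111*, 10000*, 10001*, 10010*, 10100*, 10110*, 10111*, 11000*, 11001*, 11010*, 11011*, 11101*, 11110*
[col 1] -0000*, -0001*, -0010*, -0100*, -0110*, -0111*, -1010*, -1101, -1110*, 0-010*, 0-100*, 0-101*, 0-110*, 0-111*, 00-00*, 00-01*, 00-10*, 000-0*, 0000-*, 001-0*, 001-1*, 0010-*, 0011-*, 01-10*, 011-0*, 011-1*, 0110-*, 0111-*, 1-000*, 1-001*, 1-010*, 1-110*, 10-00*, 10-10*, 100-0*, 1000-*, 101-0*, 1011-*, 11-01, 11-10*, 110-0*, 110-1*, 1100-*, 1101-*
[col 2] --010*, --110*, -0-00*, -0-10*, -00-0*, -000-, -01-0*, -011-, -1-10*, 0--10*, 0-1-0*, 0-1-1*, 0-10-*, 0-11-*, 00--0*, 00-0-, 001--*, 011--*, 1--10*, 1-0-0, 1-00-, 10--0*, 110--
[col 3] ---10, -0--0, 0-1--
Prime implicants: ---10, -0--0, -000-, -011-, -1101, 0-1--, 00-0-, 1-0-0, 1-00-, 11-01, 110--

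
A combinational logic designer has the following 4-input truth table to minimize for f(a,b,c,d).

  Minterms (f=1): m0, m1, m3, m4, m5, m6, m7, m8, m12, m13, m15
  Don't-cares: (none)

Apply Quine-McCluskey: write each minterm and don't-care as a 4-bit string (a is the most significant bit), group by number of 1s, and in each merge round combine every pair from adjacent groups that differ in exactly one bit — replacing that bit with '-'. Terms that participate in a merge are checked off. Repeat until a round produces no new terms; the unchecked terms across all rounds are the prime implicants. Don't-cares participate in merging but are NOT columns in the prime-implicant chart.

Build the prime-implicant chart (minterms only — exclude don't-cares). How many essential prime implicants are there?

4

[col 0] 0000*, 0001*, 0011*, 0100*, 0101*, 0110*, 0111*, 1000*, 1100*, 1101*, 1111*
[col 1] -000*, -100*, -101*, -111*, 0-00*, 0-01*, 0-11*, 00-1*, 000-*, 01-0*, 01-1*, 010-*, 011-*, 1-00*, 11-1*, 110-*
[col 2] --00, -1-1, -10-, 0--1, 0-0-, 01--
Prime implicants: --00, -1-1, -10-, 0--1, 0-0-, 01--
PI chart (minterm → PIs covering it):
  0 | --00,0-0-
  1 | 0--1,0-0-
  3 | 0--1  (sole → essential)
  4 | --00,-10-,0-0-,01--
  5 | -1-1,-10-,0--1,0-0-,01--
  6 | 01--  (sole → essential)
  7 | -1-1,0--1,01--
  8 | --00  (sole → essential)
  12 | --00,-10-
  13 | -1-1,-10-
  15 | -1-1  (sole → essential)
Essential prime implicants: --00, -1-1, 0--1, 01--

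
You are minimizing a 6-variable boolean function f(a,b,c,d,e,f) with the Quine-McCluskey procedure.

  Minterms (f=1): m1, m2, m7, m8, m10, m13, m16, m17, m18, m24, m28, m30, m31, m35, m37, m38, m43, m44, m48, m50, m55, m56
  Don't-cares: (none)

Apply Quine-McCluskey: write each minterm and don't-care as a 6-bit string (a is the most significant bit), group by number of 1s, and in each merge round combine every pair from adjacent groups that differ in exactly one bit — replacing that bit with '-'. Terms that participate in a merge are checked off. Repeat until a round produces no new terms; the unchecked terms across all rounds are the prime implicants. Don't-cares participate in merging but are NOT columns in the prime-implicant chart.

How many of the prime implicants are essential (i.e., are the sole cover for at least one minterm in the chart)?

size-2^0 implicants → 000001(✓)  000010(✓)  000111  001000(✓)  001010(✓)  001101  010000(✓)  010001(✓)  010010(✓)  011000(✓)  011100(✓)  011110(✓)  011111(✓)  100011(✓)  100101  100110  101011(✓)  101100  110000(✓)  110010(✓)  110111  111000(✓)
size-2^1 implicants → -10000(✓)  -10010(✓)  -11000(✓)  0-0001  0-0010  0-1000  00-010  0010-0  01-000(✓)  0100-0(✓)  01000-  011-00  0111-0  01111-  10-011  11-000(✓)  1100-0(✓)
size-2^2 implicants → -1-000  -100-0
Unchecked terms (primes): -1-000, -100-0, 0-0001, 0-0010, 0-1000, 00-010, 000111, 0010-0, 001101, 01000-, 011-00, 0111-0, 01111-, 10-011, 100101, 100110, 101100, 110111
Minterm coverage:
  m1 ⊆ 0-0001 [E]
  m2 ⊆ 0-0010,00-010
  m7 ⊆ 000111 [E]
  m8 ⊆ 0-1000,0010-0
  m10 ⊆ 00-010,0010-0
  m13 ⊆ 001101 [E]
  m16 ⊆ -1-000,-100-0,01000-
  m17 ⊆ 0-0001,01000-
  m18 ⊆ -100-0,0-0010
  m24 ⊆ -1-000,0-1000,011-00
  m28 ⊆ 011-00,0111-0
  m30 ⊆ 0111-0,01111-
  m31 ⊆ 01111- [E]
  m35 ⊆ 10-011 [E]
  m37 ⊆ 100101 [E]
  m38 ⊆ 100110 [E]
  m43 ⊆ 10-011 [E]
  m44 ⊆ 101100 [E]
  m48 ⊆ -1-000,-100-0
  m50 ⊆ -100-0 [E]
  m55 ⊆ 110111 [E]
  m56 ⊆ -1-000 [E]
E = {-1-000, -100-0, 0-0001, 000111, 001101, 01111-, 10-011, 100101, 100110, 101100, 110111}

11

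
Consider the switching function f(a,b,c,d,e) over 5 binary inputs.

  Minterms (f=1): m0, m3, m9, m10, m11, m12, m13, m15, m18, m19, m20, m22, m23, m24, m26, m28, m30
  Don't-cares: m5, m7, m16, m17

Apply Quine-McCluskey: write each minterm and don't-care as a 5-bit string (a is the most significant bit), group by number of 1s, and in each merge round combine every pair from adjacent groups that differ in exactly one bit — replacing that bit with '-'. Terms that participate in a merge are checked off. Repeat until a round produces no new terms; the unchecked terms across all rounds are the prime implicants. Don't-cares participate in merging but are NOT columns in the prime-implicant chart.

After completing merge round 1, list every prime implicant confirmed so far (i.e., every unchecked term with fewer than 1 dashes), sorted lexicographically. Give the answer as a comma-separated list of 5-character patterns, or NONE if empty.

NONE

[col 0] 00000*, 00011*, 00101*, 00111*, 01001*, 01010*, 01011*, 01100*, 01101*, 01111*, 10000*, 10001*, 10010*, 10011*, 10100*, 10110*, 10111*, 11000*, 11010*, 11100*, 11110*
[col 1] -0000, -0011*, -0111*, -1010, -1100, 0-011*, 0-101*, 0-111*, 00-11*, 001-1*, 01-01*, 01-11*, 010-1*, 0101-, 011-1*, 0110-, 1-000*, 1-010*, 1-100*, 1-110*, 10-00*, 10-10*, 10-11*, 100-0*, 100-1*, 1000-*, 1001-*, 101-0*, 1011-*, 11-00*, 11-10*, 110-0*, 111-0*
[col 2] -0-11, 0--11, 0-1-1, 01--1, 1--00*, 1--10*, 1-0-0*, 1-1-0*, 10--0*, 10-1-, 100--, 11--0*
[col 3] 1---0
Prime implicants: -0-11, -0000, -1010, -1100, 0--11, 0-1-1, 01--1, 0101-, 0110-, 1---0, 10-1-, 100--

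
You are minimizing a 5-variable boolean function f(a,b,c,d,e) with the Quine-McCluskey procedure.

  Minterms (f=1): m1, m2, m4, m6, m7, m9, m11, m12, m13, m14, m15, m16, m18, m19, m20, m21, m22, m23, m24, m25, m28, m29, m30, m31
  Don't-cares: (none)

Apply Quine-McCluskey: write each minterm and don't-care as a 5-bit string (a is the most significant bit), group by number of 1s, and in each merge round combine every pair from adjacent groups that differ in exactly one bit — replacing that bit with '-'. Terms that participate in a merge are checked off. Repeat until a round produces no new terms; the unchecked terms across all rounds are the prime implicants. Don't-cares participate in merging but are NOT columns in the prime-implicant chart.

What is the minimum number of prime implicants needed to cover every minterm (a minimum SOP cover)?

9

Round 0: 00001✓ 00010✓ 00100✓ 00110✓ 00111✓ 01001✓ 01011✓ 01100✓ 01101✓ 01110✓ 01111✓ 10000✓ 10010✓ 10011✓ 10100✓ 10101✓ 10110✓ 10111✓ 11000✓ 11001✓ 11100✓ 11101✓ 11110✓ 11111✓
Round 1: -0010✓ -0100✓ -0110✓ -0111✓ -1001✓ -1100✓ -1101✓ -1110✓ -1111✓ 0-001 0-100✓ 0-110✓ 0-111✓ 00-10✓ 001-0✓ 0011-✓ 01-01✓ 01-11✓ 010-1✓ 011-0✓ 011-1✓ 0110-✓ 0111-✓ 1-000✓ 1-100✓ 1-101✓ 1-110✓ 1-111✓ 10-00✓ 10-10✓ 10-11✓ 100-0✓ 1001-✓ 101-0✓ 101-1✓ 1010-✓ 1011-✓ 11-00✓ 11-01✓ 1100-✓ 111-0✓ 111-1✓ 1110-✓ 1111-✓
Round 2: --100✓ --110✓ --111✓ -0-10 -01-0✓ -011-✓ -1-01 -11-0✓ -11-1✓ -110-✓ -111-✓ 0-1-0✓ 0-11-✓ 01--1 011--✓ 1--00 1-1-0✓ 1-1-1✓ 1-10-✓ 1-11-✓ 10--0 10-1- 101--✓ 11-0- 111--✓
Round 3: --1-0 --11- -11-- 1-1--
PIs = {--1-0, --11-, -0-10, -1-01, -11--, 0-001, 01--1, 1--00, 1-1--, 10--0, 10-1-, 11-0-}
Coverage chart:
  m1: 0-001 ←essential
  m2: -0-10 ←essential
  m4: --1-0 ←essential
  m6: --1-0,--11-,-0-10
  m7: --11- ←essential
  m9: -1-01,0-001,01--1
  m11: 01--1 ←essential
  m12: --1-0,-11--
  m13: -1-01,-11--,01--1
  m14: --1-0,--11-,-11--
  m15: --11-,-11--,01--1
  m16: 1--00,10--0
  m18: -0-10,10--0,10-1-
  m19: 10-1- ←essential
  m20: --1-0,1--00,1-1--,10--0
  m21: 1-1-- ←essential
  m22: --1-0,--11-,-0-10,1-1--,10--0,10-1-
  m23: --11-,1-1--,10-1-
  m24: 1--00,11-0-
  m25: -1-01,11-0-
  m28: --1-0,-11--,1--00,1-1--,11-0-
  m29: -1-01,-11--,1-1--,11-0-
  m30: --1-0,--11-,-11--,1-1--
  m31: --11-,-11--,1-1--
Essential: --1-0, --11-, -0-10, 0-001, 01--1, 1-1--, 10-1-
Petrick residual → -1-01, 1--00
Min cover (9 terms): ce' + cd + b'de' + bd'e + a'c'd'e + a'be + ad'e' + ac + ab'd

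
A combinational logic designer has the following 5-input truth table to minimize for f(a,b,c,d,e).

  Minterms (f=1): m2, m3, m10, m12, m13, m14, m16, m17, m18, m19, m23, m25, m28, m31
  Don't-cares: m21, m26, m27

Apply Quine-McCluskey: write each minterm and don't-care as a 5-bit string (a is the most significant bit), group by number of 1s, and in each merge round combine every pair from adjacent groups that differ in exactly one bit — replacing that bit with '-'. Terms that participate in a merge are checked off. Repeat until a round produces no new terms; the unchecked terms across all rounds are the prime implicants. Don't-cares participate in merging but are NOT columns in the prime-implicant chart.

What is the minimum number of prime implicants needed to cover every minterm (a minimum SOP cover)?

Round 0: 00010✓ 00011✓ 01010✓ 01100✓ 01101✓ 01110✓ 10000✓ 10001✓ 10010✓ 10011✓ 10101✓ 10111✓ 11001✓ 11010✓ 11011✓ 11100✓ 11111✓
Round 1: -0010✓ -0011✓ -1010✓ -1100 0-010✓ 0001-✓ 01-10 011-0 0110- 1-001✓ 1-010✓ 1-011✓ 1-111✓ 10-01✓ 10-11✓ 100-0✓ 100-1✓ 1000-✓ 1001-✓ 101-1✓ 11-11✓ 110-1✓ 1101-✓
Round 2: --010 -001- 1--11 1-0-1 1-01- 10--1 100--
PIs = {--010, -001-, -1100, 01-10, 011-0, 0110-, 1--11, 1-0-1, 1-01-, 10--1, 100--}
Coverage chart:
  m2: --010,-001-
  m3: -001- ←essential
  m10: --010,01-10
  m12: -1100,011-0,0110-
  m13: 0110- ←essential
  m14: 01-10,011-0
  m16: 100-- ←essential
  m17: 1-0-1,10--1,100--
  m18: --010,-001-,1-01-,100--
  m19: -001-,1--11,1-0-1,1-01-,10--1,100--
  m23: 1--11,10--1
  m25: 1-0-1 ←essential
  m28: -1100 ←essential
  m31: 1--11 ←essential
Essential: -001-, -1100, 0110-, 1--11, 1-0-1, 100--
Petrick residual → 01-10
Min cover (7 terms): b'c'd + bcd'e' + a'bde' + a'bcd' + ade + ac'e + ab'c'

7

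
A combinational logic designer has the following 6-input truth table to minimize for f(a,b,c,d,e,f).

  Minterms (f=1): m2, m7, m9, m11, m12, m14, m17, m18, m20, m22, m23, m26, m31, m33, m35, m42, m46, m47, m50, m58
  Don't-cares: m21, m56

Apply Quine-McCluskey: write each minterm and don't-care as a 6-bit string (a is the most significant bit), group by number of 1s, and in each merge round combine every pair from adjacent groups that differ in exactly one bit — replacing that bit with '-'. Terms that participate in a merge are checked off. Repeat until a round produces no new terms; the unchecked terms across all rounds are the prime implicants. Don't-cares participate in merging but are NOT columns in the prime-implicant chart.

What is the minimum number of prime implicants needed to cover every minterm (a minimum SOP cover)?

11

[col 0] 000010*, 000111*, 001001*, 001011*, 001100*, 001110*, 010001*, 010010*, 010100*, 010101*, 010110*, 010111*, 011010*, 011111*, 100001*, 100011*, 101010*, 101110*, 101111*, 110010*, 111000*, 111010*
[col 1] -01110, -10010*, -11010*, 0-0010, 0-0111, 0010-1, 0011-0, 01-010*, 01-111, 010-01, 010-10, 0101-0*, 0101-1*, 01010-*, 01011-*, 1-1010, 1000-1, 101-10, 10111-, 11-010*, 1110-0
[col 2] -1-010, 0101--
Prime implicants: -01110, -1-010, 0-0010, 0-0111, 0010-1, 0011-0, 01-111, 010-01, 010-10, 0101--, 1-1010, 1000-1, 101-10, 10111-, 1110-0
PI chart (minterm → PIs covering it):
  2 | 0-0010  (sole → essential)
  7 | 0-0111  (sole → essential)
  9 | 0010-1  (sole → essential)
  11 | 0010-1  (sole → essential)
  12 | 0011-0  (sole → essential)
  14 | -01110,0011-0
  17 | 010-01  (sole → essential)
  18 | -1-010,0-0010,010-10
  20 | 0101--  (sole → essential)
  22 | 010-10,0101--
  23 | 0-0111,01-111,0101--
  26 | -1-010  (sole → essential)
  31 | 01-111  (sole → essential)
  33 | 1000-1  (sole → essential)
  35 | 1000-1  (sole → essential)
  42 | 1-1010,101-10
  46 | -01110,101-10,10111-
  47 | 10111-  (sole → essential)
  50 | -1-010  (sole → essential)
  58 | -1-010,1-1010,1110-0
Essential prime implicants: -1-010, 0-0010, 0-0111, 0010-1, 0011-0, 01-111, 010-01, 0101--, 1000-1, 10111-
Petrick residual → 1-1010
Minimum SOP uses 11 PIs: bd'ef' + a'c'd'ef' + a'c'def + a'b'cd'f + a'b'cdf' + a'bdef + a'bc'e'f + a'bc'd + acd'ef' + ab'c'd'f + ab'cde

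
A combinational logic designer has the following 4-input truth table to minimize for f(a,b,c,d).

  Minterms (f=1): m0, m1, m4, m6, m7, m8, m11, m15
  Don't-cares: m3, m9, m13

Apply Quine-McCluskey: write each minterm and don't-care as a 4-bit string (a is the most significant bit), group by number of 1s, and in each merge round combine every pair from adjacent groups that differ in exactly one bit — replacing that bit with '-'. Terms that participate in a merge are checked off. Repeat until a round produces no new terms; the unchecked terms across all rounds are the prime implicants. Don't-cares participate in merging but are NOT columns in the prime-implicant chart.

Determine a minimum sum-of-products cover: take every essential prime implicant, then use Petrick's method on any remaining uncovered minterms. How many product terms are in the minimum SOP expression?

Round 0: 0000✓ 0001✓ 0011✓ 0100✓ 0110✓ 0111✓ 1000✓ 1001✓ 1011✓ 1101✓ 1111✓
Round 1: -000✓ -001✓ -011✓ -111✓ 0-00 0-11✓ 00-1✓ 000-✓ 01-0 011- 1-01✓ 1-11✓ 10-1✓ 100-✓ 11-1✓
Round 2: --11 -0-1 -00- 1--1
PIs = {--11, -0-1, -00-, 0-00, 01-0, 011-, 1--1}
Coverage chart:
  m0: -00-,0-00
  m1: -0-1,-00-
  m4: 0-00,01-0
  m6: 01-0,011-
  m7: --11,011-
  m8: -00- ←essential
  m11: --11,-0-1,1--1
  m15: --11,1--1
Essential: -00-
Petrick residual → --11, 01-0
Min cover (3 terms): cd + b'c' + a'bd'

3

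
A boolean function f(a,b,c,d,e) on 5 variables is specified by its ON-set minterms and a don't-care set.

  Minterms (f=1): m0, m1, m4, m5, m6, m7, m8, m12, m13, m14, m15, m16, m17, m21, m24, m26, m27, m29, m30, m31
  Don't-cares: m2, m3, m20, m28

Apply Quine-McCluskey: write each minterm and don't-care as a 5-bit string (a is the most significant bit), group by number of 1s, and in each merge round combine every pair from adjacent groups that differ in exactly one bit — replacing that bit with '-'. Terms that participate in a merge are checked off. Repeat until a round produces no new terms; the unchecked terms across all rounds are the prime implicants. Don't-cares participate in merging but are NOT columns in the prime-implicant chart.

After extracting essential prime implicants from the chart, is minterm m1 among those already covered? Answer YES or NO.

YES

size-2^0 implicants → 00000(✓)  00001(✓)  00010(✓)  00011(✓)  00100(✓)  00101(✓)  00110(✓)  00111(✓)  01000(✓)  01100(✓)  01101(✓)  01110(✓)  01111(✓)  10000(✓)  10001(✓)  10100(✓)  10101(✓)  11000(✓)  11010(✓)  11011(✓)  11100(✓)  11101(✓)  11110(✓)  11111(✓)
size-2^1 implicants → -0000(✓)  -0001(✓)  -0100(✓)  -0101(✓)  -1000(✓)  -1100(✓)  -1101(✓)  -1110(✓)  -1111(✓)  0-000(✓)  0-100(✓)  0-101(✓)  0-110(✓)  0-111(✓)  00-00(✓)  00-01(✓)  00-10(✓)  00-11(✓)  000-0(✓)  000-1(✓)  0000-(✓)  0001-(✓)  001-0(✓)  001-1(✓)  0010-(✓)  0011-(✓)  01-00(✓)  011-0(✓)  011-1(✓)  0110-(✓)  0111-(✓)  1-000(✓)  1-100(✓)  1-101(✓)  10-00(✓)  10-01(✓)  1000-(✓)  1010-(✓)  11-00(✓)  11-10(✓)  11-11(✓)  110-0(✓)  1101-(✓)  111-0(✓)  111-1(✓)  1110-(✓)  1111-(✓)
size-2^2 implicants → --000(✓)  --100(✓)  --101(✓)  -0-00(✓)  -0-01(✓)  -000-(✓)  -010-(✓)  -1-00(✓)  -11-0(✓)  -11-1(✓)  -110-(✓)  -111-(✓)  0--00(✓)  0-1-0(✓)  0-1-1(✓)  0-10-(✓)  0-11-(✓)  00--0(✓)  00--1(✓)  00-0-(✓)  00-1-(✓)  000--(✓)  001--(✓)  011--(✓)  1--00(✓)  1-10-(✓)  10-0-(✓)  11--0  11-1-  111--(✓)
size-2^3 implicants → ---00  --10-  -0-0-  -11--  0-1--  00---
Unchecked terms (primes): ---00, --10-, -0-0-, -11--, 0-1--, 00---, 11--0, 11-1-
Minterm coverage:
  m0 ⊆ ---00,-0-0-,00---
  m1 ⊆ -0-0-,00---
  m4 ⊆ ---00,--10-,-0-0-,0-1--,00---
  m5 ⊆ --10-,-0-0-,0-1--,00---
  m6 ⊆ 0-1--,00---
  m7 ⊆ 0-1--,00---
  m8 ⊆ ---00 [E]
  m12 ⊆ ---00,--10-,-11--,0-1--
  m13 ⊆ --10-,-11--,0-1--
  m14 ⊆ -11--,0-1--
  m15 ⊆ -11--,0-1--
  m16 ⊆ ---00,-0-0-
  m17 ⊆ -0-0- [E]
  m21 ⊆ --10-,-0-0-
  m24 ⊆ ---00,11--0
  m26 ⊆ 11--0,11-1-
  m27 ⊆ 11-1- [E]
  m29 ⊆ --10-,-11--
  m30 ⊆ -11--,11--0,11-1-
  m31 ⊆ -11--,11-1-
E = {---00, -0-0-, 11-1-}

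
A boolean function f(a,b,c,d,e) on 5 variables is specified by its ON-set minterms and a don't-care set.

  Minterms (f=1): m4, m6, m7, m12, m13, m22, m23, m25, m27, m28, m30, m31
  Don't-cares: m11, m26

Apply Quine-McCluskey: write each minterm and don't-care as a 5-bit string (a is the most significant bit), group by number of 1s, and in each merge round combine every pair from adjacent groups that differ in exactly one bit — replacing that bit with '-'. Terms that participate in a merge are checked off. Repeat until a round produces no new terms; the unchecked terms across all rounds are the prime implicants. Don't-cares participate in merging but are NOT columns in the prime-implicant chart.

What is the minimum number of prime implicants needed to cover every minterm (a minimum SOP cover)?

[col 0] 00100*, 00110*, 00111*, 01011*, 01100*, 01101*, 10110*, 10111*, 11001*, 11010*, 11011*, 11100*, 11110*, 11111*
[col 1] -0110*, -0111*, -1011, -1100, 0-100, 001-0, 0011-*, 0110-, 1-110*, 1-111*, 1011-*, 11-10*, 11-11*, 110-1, 1101-*, 111-0, 1111-*
[col 2] -011-, 1-11-, 11-1-
Prime implicants: -011-, -1011, -1100, 0-100, 001-0, 0110-, 1-11-, 11-1-, 110-1, 111-0
PI chart (minterm → PIs covering it):
  4 | 0-100,001-0
  6 | -011-,001-0
  7 | -011-  (sole → essential)
  12 | -1100,0-100,0110-
  13 | 0110-  (sole → essential)
  22 | -011-,1-11-
  23 | -011-,1-11-
  25 | 110-1  (sole → essential)
  27 | -1011,11-1-,110-1
  28 | -1100,111-0
  30 | 1-11-,11-1-,111-0
  31 | 1-11-,11-1-
Essential prime implicants: -011-, 0110-, 110-1
Petrick residual → -1100, 0-100, 1-11-
Minimum SOP uses 6 PIs: b'cd + bcd'e' + a'cd'e' + a'bcd' + acd + abc'e

6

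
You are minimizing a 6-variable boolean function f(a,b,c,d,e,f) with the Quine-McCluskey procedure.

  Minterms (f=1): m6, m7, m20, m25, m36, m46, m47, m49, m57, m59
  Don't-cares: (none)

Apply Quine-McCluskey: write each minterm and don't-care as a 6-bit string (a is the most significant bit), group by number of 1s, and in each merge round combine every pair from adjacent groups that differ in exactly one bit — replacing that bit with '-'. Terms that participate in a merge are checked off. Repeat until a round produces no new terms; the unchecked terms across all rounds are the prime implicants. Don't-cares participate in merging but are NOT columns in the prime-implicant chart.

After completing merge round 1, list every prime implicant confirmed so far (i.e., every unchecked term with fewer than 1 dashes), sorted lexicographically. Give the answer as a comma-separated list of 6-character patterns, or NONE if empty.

size-2^0 implicants → 000110(✓)  000111(✓)  010100  011001(✓)  100100  101110(✓)  101111(✓)  110001(✓)  111001(✓)  111011(✓)
size-2^1 implicants → -11001  00011-  10111-  11-001  1110-1
Unchecked terms (primes): -11001, 00011-, 010100, 100100, 10111-, 11-001, 1110-1

010100, 100100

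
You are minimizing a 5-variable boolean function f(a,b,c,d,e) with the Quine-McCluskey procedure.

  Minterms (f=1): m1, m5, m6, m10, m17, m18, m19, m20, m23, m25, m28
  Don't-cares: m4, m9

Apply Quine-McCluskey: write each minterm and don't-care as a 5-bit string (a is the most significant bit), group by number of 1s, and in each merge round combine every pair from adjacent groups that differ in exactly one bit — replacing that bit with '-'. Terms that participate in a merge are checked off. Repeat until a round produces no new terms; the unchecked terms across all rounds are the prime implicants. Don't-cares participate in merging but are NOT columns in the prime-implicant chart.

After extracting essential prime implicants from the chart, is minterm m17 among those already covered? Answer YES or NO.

Round 0: 00001✓ 00100✓ 00101✓ 00110✓ 01001✓ 01010 10001✓ 10010✓ 10011✓ 10100✓ 10111✓ 11001✓ 11100✓
Round 1: -0001✓ -0100 -1001✓ 0-001✓ 00-01 001-0 0010- 1-001✓ 1-100 10-11 100-1 1001-
Round 2: --001
PIs = {--001, -0100, 00-01, 001-0, 0010-, 01010, 1-100, 10-11, 100-1, 1001-}
Coverage chart:
  m1: --001,00-01
  m5: 00-01,0010-
  m6: 001-0 ←essential
  m10: 01010 ←essential
  m17: --001,100-1
  m18: 1001- ←essential
  m19: 10-11,100-1,1001-
  m20: -0100,1-100
  m23: 10-11 ←essential
  m25: --001 ←essential
  m28: 1-100 ←essential
Essential: --001, 001-0, 01010, 1-100, 10-11, 1001-

YES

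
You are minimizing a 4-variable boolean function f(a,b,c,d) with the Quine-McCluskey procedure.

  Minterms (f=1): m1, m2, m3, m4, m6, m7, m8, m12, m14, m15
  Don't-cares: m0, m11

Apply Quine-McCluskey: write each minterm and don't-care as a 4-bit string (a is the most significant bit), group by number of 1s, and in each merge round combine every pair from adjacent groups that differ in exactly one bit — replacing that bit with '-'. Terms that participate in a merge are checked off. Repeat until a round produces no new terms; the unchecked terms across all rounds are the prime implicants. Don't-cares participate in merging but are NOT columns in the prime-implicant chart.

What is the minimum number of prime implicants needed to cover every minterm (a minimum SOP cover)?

Round 0: 0000✓ 0001✓ 0010✓ 0011✓ 0100✓ 0110✓ 0111✓ 1000✓ 1011✓ 1100✓ 1110✓ 1111✓
Round 1: -000✓ -011✓ -100✓ -110✓ -111✓ 0-00✓ 0-10✓ 0-11✓ 00-0✓ 00-1✓ 000-✓ 001-✓ 01-0✓ 011-✓ 1-00✓ 1-11✓ 11-0✓ 111-✓
Round 2: --00 --11 -1-0 -11- 0--0 0-1- 00--
PIs = {--00, --11, -1-0, -11-, 0--0, 0-1-, 00--}
Coverage chart:
  m1: 00-- ←essential
  m2: 0--0,0-1-,00--
  m3: --11,0-1-,00--
  m4: --00,-1-0,0--0
  m6: -1-0,-11-,0--0,0-1-
  m7: --11,-11-,0-1-
  m8: --00 ←essential
  m12: --00,-1-0
  m14: -1-0,-11-
  m15: --11,-11-
Essential: --00, 00--
Petrick residual → -11-
Min cover (3 terms): c'd' + bc + a'b'

3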